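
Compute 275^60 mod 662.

405

60 in binary is 111100, i.e. 60 = 32 + 16 + 8 + 4.
275^1 ≡ 275 (mod 662)
275^2 ≡ 275^2 = 75625 ≡ 157 (mod 662)
275^4 ≡ 157^2 = 24649 ≡ 155 (mod 662)
275^8 ≡ 155^2 = 24025 ≡ 193 (mod 662)
275^16 ≡ 193^2 = 37249 ≡ 177 (mod 662)
275^32 ≡ 177^2 = 31329 ≡ 215 (mod 662)
275^60 = 275^32 · 275^16 · 275^8 · 275^4 ≡ 215 · 177 · 193 · 155 (mod 662).
Accumulate the product:
215 · 177 = 38055 ≡ 321
321 · 193 = 61953 ≡ 387
387 · 155 = 59985 ≡ 405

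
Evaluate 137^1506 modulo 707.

Using repeated squaring:
1506 in binary is 10111100010, i.e. 1506 = 1024 + 256 + 128 + 64 + 32 + 2.
137^1 ≡ 137 (mod 707)
137^2 ≡ 137^2 = 18769 ≡ 387 (mod 707)
137^4 ≡ 387^2 = 149769 ≡ 592 (mod 707)
137^8 ≡ 592^2 = 350464 ≡ 499 (mod 707)
137^16 ≡ 499^2 = 249001 ≡ 137 (mod 707)
137^32 ≡ 137^2 = 18769 ≡ 387 (mod 707)
137^64 ≡ 387^2 = 149769 ≡ 592 (mod 707)
137^128 ≡ 592^2 = 350464 ≡ 499 (mod 707)
137^256 ≡ 499^2 = 249001 ≡ 137 (mod 707)
137^512 ≡ 137^2 = 18769 ≡ 387 (mod 707)
137^1024 ≡ 387^2 = 149769 ≡ 592 (mod 707)
137^1506 = 137^1024 · 137^256 · 137^128 · 137^64 · 137^32 · 137^2 ≡ 592 · 137 · 499 · 592 · 387 · 387 (mod 707).
Accumulate the product:
592 · 137 = 81104 ≡ 506
506 · 499 = 252494 ≡ 95
95 · 592 = 56240 ≡ 387
387 · 387 = 149769 ≡ 592
592 · 387 = 229104 ≡ 36

36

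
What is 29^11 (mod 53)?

By square-and-multiply:
11 in binary is 1011, i.e. 11 = 8 + 2 + 1.
29^1 ≡ 29 (mod 53)
29^2 ≡ 29^2 = 841 ≡ 46 (mod 53)
29^4 ≡ 46^2 = 2116 ≡ 49 (mod 53)
29^8 ≡ 49^2 = 2401 ≡ 16 (mod 53)
29^11 = 29^8 × 29^2 × 29^1 ≡ 16 × 46 × 29 (mod 53).
Accumulate the product:
16 × 46 = 736 ≡ 47
47 × 29 = 1363 ≡ 38

38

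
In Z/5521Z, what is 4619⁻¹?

3495

5521 = 1×4619 + 902
4619 = 5×902 + 109
902 = 8×109 + 30
109 = 3×30 + 19
30 = 1×19 + 11
19 = 1×11 + 8
11 = 1×8 + 3
8 = 2×3 + 2
3 = 1×2 + 1
2 = 2×1 + 0
gcd(4619, 5521) = 1, so the inverse exists.
Bézout: 1 = 1695×5521 − 2026×4619.
So 4619⁻¹ ≡ −2026 ≡ 3495 (mod 5521).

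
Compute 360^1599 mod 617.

By square-and-multiply:
360^1 ≡ 360 (mod 617)
360^2 ≡ 360^2 = 129600 ≡ 30 (mod 617)
360^4 ≡ 30^2 = 900 ≡ 283 (mod 617)
360^8 ≡ 283^2 = 80089 ≡ 496 (mod 617)
360^16 ≡ 496^2 = 246016 ≡ 450 (mod 617)
360^32 ≡ 450^2 = 202500 ≡ 124 (mod 617)
360^64 ≡ 124^2 = 15376 ≡ 568 (mod 617)
360^128 ≡ 568^2 = 322624 ≡ 550 (mod 617)
360^256 ≡ 550^2 = 302500 ≡ 170 (mod 617)
360^512 ≡ 170^2 = 28900 ≡ 518 (mod 617)
360^1024 ≡ 518^2 = 268324 ≡ 546 (mod 617)
360^1599 = 360^1024 · 360^512 · 360^32 · 360^16 · 360^8 · 360^4 · 360^2 · 360^1 ≡ 546 · 518 · 124 · 450 · 496 · 283 · 30 · 360 (mod 617).
Accumulate the product:
546 · 518 = 282828 ≡ 242
242 · 124 = 30008 ≡ 392
392 · 450 = 176400 ≡ 555
555 · 496 = 275280 ≡ 98
98 · 283 = 27734 ≡ 586
586 · 30 = 17580 ≡ 304
304 · 360 = 109440 ≡ 231

231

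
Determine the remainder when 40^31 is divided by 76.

60

Compute successive squares:
31 in binary is 11111, i.e. 31 = 16 + 8 + 4 + 2 + 1.
40^1 ≡ 40 (mod 76)
40^2 ≡ 40^2 = 1600 ≡ 4 (mod 76)
40^4 ≡ 4^2 = 16 (mod 76)
40^8 ≡ 16^2 = 256 ≡ 28 (mod 76)
40^16 ≡ 28^2 = 784 ≡ 24 (mod 76)
40^31 = 40^16 · 40^8 · 40^4 · 40^2 · 40^1 ≡ 24 · 28 · 16 · 4 · 40 (mod 76).
Accumulate the product:
24 · 28 = 672 ≡ 64
64 · 16 = 1024 ≡ 36
36 · 4 = 144 ≡ 68
68 · 40 = 2720 ≡ 60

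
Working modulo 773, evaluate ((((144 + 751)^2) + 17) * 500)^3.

116

144 + 751 = 895 ≡ 122 (mod 773)
(122)^2 ≡ 197 (mod 773)
197 + 17 = 214
214 * 500 = 107000 ≡ 326 (mod 773)
(326)^3 ≡ 116 (mod 773)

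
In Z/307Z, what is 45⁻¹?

116

307 = 6×45 + 37
45 = 1×37 + 8
37 = 4×8 + 5
8 = 1×5 + 3
5 = 1×3 + 2
3 = 1×2 + 1
2 = 2×1 + 0
gcd(45, 307) = 1, so the inverse exists.
Back-substitute for 1:
1 = 1×3 − 1×2
  = −1×5 + 2×3
  = 2×8 − 3×5
  = −3×37 + 14×8
  = 14×45 − 17×37
  = −17×307 + 116×45
So 45⁻¹ ≡ 116 (mod 307).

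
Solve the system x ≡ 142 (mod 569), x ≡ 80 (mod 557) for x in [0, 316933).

261313

569⁻¹ mod 557: 569×325 ≡ 1 (mod 557), so 569⁻¹ ≡ 325.
x = 142 + 569×((80 − 142)×325 mod 557) = 142 + 569×459 = 261313.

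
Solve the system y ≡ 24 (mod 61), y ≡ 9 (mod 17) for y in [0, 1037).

451

61⁻¹ mod 17: 61·12 ≡ 1 (mod 17), so 61⁻¹ ≡ 12.
y = 24 + 61·((9 − 24)·12 mod 17) = 24 + 61·7 = 451.
Check: 451 mod 61 = 24, 451 mod 17 = 9. ✓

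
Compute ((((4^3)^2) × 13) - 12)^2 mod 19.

4

(4)^3 ≡ 7 (mod 19)
(7)^2 ≡ 11 (mod 19)
11 × 13 = 143 ≡ 10 (mod 19)
10 - 12 = -2 ≡ 17 (mod 19)
(17)^2 ≡ 4 (mod 19)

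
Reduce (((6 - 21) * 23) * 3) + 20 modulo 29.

6 - 21 = -15 ≡ 14 (mod 29)
14 * 23 = 322 ≡ 3 (mod 29)
3 * 3 = 9
9 + 20 = 29 ≡ 0 (mod 29)

0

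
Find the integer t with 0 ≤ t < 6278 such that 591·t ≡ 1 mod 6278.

Apply the Euclidean algorithm and back-substitute:
6278 = 10*591 + 368
591 = 1*368 + 223
368 = 1*223 + 145
223 = 1*145 + 78
145 = 1*78 + 67
78 = 1*67 + 11
67 = 6*11 + 1
11 = 11*1 + 0
gcd(591, 6278) = 1, so the inverse exists.
Bézout: 1 = 53*6278 − 563*591.
So 591⁻¹ ≡ −563 ≡ 5715 (mod 6278).

5715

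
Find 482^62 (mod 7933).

6537

By square-and-multiply:
482^1 ≡ 482 (mod 7933)
482^2 ≡ 482^2 = 232324 ≡ 2267 (mod 7933)
482^4 ≡ 2267^2 = 5139289 ≡ 6638 (mod 7933)
482^8 ≡ 6638^2 = 44063044 ≡ 3162 (mod 7933)
482^16 ≡ 3162^2 = 9998244 ≡ 2664 (mod 7933)
482^32 ≡ 2664^2 = 7096896 ≡ 4794 (mod 7933)
482^62 = 482^32 · 482^16 · 482^8 · 482^4 · 482^2 ≡ 4794 · 2664 · 3162 · 6638 · 2267 (mod 7933).
Accumulate the product:
4794 · 2664 = 12771216 ≡ 7019
7019 · 3162 = 22194078 ≡ 5477
5477 · 6638 = 36356326 ≡ 7320
7320 · 2267 = 16594440 ≡ 6537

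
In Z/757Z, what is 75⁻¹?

Run the extended Euclidean algorithm:
757 = 10·75 + 7
75 = 10·7 + 5
7 = 1·5 + 2
5 = 2·2 + 1
2 = 2·1 + 0
gcd(75, 757) = 1, so the inverse exists.
Bézout: 1 = −32·757 + 323·75.
So 75⁻¹ ≡ 323 (mod 757).

323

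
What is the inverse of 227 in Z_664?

By the extended Euclidean algorithm:
664 = 2·227 + 210
227 = 1·210 + 17
210 = 12·17 + 6
17 = 2·6 + 5
6 = 1·5 + 1
5 = 5·1 + 0
gcd(227, 664) = 1, so the inverse exists.
Bézout: 1 = 40·664 − 117·227.
So 227⁻¹ ≡ −117 ≡ 547 (mod 664).

547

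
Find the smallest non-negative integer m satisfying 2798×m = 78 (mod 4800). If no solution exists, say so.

gcd(2798, 4800) = 2, and 2 | 78, so solutions exist.
Divide through by 2: 1399×m ≡ 39 mod 2400.
1399⁻¹ ≡ 199 (mod 2400).
m ≡ 199×39 ≡ 561 (mod 2400).
The smallest non-negative solution is m = 561.

561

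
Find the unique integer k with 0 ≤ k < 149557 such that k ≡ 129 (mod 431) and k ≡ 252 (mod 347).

431⁻¹ mod 347: 431·252 ≡ 1 (mod 347), so 431⁻¹ ≡ 252.
k = 129 + 431·((252 − 129)·252 mod 347) = 129 + 431·113 = 48832.

48832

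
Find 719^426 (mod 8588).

2405

426 in binary is 110101010, i.e. 426 = 256 + 128 + 32 + 8 + 2.
719^1 ≡ 719 (mod 8588)
719^2 ≡ 719^2 = 516961 ≡ 1681 (mod 8588)
719^4 ≡ 1681^2 = 2825761 ≡ 309 (mod 8588)
719^8 ≡ 309^2 = 95481 ≡ 1013 (mod 8588)
719^16 ≡ 1013^2 = 1026169 ≡ 4197 (mod 8588)
719^32 ≡ 4197^2 = 17614809 ≡ 821 (mod 8588)
719^64 ≡ 821^2 = 674041 ≡ 4177 (mod 8588)
719^128 ≡ 4177^2 = 17447329 ≡ 5101 (mod 8588)
719^256 ≡ 5101^2 = 26020201 ≡ 7149 (mod 8588)
719^426 = 719^256 * 719^128 * 719^32 * 719^8 * 719^2 ≡ 7149 * 5101 * 821 * 1013 * 1681 (mod 8588).
Accumulate the product:
7149 * 5101 = 36467049 ≡ 2401
2401 * 821 = 1971221 ≡ 4569
4569 * 1013 = 4628397 ≡ 8053
8053 * 1681 = 13537093 ≡ 2405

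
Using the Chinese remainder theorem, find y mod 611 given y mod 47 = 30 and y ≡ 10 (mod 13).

218

47⁻¹ mod 13: 47×5 ≡ 1 (mod 13), so 47⁻¹ ≡ 5.
y = 30 + 47×((10 − 30)×5 mod 13) = 30 + 47×4 = 218.
Check: 218 mod 47 = 30, 218 mod 13 = 10. ✓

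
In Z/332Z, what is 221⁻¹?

329

332 = 1×221 + 111
221 = 1×111 + 110
111 = 1×110 + 1
110 = 110×1 + 0
gcd(221, 332) = 1, so the inverse exists.
Back-substitute for 1:
1 = 1×111 − 1×110
  = −1×221 + 2×111
  = 2×332 − 3×221
So 221⁻¹ ≡ −3 ≡ 329 (mod 332).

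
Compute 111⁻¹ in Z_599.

599 = 5×111 + 44
111 = 2×44 + 23
44 = 1×23 + 21
23 = 1×21 + 2
21 = 10×2 + 1
2 = 2×1 + 0
gcd(111, 599) = 1, so the inverse exists.
Bézout: 1 = 53×599 − 286×111.
So 111⁻¹ ≡ −286 ≡ 313 (mod 599).

313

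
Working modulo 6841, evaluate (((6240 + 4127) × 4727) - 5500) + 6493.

3719

6240 + 4127 = 10367 ≡ 3526 (mod 6841)
3526 × 4727 = 16667402 ≡ 2726 (mod 6841)
2726 - 5500 = -2774 ≡ 4067 (mod 6841)
4067 + 6493 = 10560 ≡ 3719 (mod 6841)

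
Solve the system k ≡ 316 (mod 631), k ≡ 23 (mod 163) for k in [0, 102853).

28711

631⁻¹ mod 163: 631×31 ≡ 1 (mod 163), so 631⁻¹ ≡ 31.
k = 316 + 631×((23 − 316)×31 mod 163) = 316 + 631×45 = 28711.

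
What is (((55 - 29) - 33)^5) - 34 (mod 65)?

59

55 - 29 = 26
26 - 33 = -7 ≡ 58 (mod 65)
(58)^5 ≡ 28 (mod 65)
28 - 34 = -6 ≡ 59 (mod 65)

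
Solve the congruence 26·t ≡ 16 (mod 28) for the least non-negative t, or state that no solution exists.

gcd(26, 28) = 2, and 2 | 16, so solutions exist.
Divide through by 2: 13·t = 8 (mod 14).
13⁻¹ ≡ 13 (mod 14).
t ≡ 13·8 ≡ 6 (mod 14).
The smallest non-negative solution is t = 6.

6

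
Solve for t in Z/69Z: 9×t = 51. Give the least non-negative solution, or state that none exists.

21

gcd(9, 69) = 3, and 3 | 51, so solutions exist.
Divide through by 3: 3×t = 17 (mod 23).
3⁻¹ ≡ 8 (mod 23).
t ≡ 8×17 ≡ 21 (mod 23).
The smallest non-negative solution is t = 21.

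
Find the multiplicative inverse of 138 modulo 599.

395

599 = 4*138 + 47
138 = 2*47 + 44
47 = 1*44 + 3
44 = 14*3 + 2
3 = 1*2 + 1
2 = 2*1 + 0
gcd(138, 599) = 1, so the inverse exists.
Bézout: 1 = 47*599 − 204*138.
So 138⁻¹ ≡ −204 ≡ 395 (mod 599).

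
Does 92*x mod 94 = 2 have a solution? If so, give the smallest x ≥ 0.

gcd(92, 94) = 2, and 2 | 2, so solutions exist.
Divide through by 2: 46*x ≡ 1 (mod 47).
46⁻¹ ≡ 46 (mod 47).
x ≡ 46*1 ≡ 46 (mod 47).
The smallest non-negative solution is x = 46.

46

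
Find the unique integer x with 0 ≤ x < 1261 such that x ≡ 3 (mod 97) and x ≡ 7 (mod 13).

97⁻¹ mod 13: 97*11 ≡ 1 (mod 13), so 97⁻¹ ≡ 11.
x = 3 + 97*((7 − 3)*11 mod 13) = 3 + 97*5 = 488.
Check: 488 mod 97 = 3, 488 mod 13 = 7. ✓

488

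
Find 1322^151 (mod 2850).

151 in binary is 10010111, i.e. 151 = 128 + 16 + 4 + 2 + 1.
1322^1 ≡ 1322 (mod 2850)
1322^2 ≡ 1322^2 = 1747684 ≡ 634 (mod 2850)
1322^4 ≡ 634^2 = 401956 ≡ 106 (mod 2850)
1322^8 ≡ 106^2 = 11236 ≡ 2686 (mod 2850)
1322^16 ≡ 2686^2 = 7214596 ≡ 1246 (mod 2850)
1322^32 ≡ 1246^2 = 1552516 ≡ 2116 (mod 2850)
1322^64 ≡ 2116^2 = 4477456 ≡ 106 (mod 2850)
1322^128 ≡ 106^2 = 11236 ≡ 2686 (mod 2850)
1322^151 = 1322^128 * 1322^16 * 1322^4 * 1322^2 * 1322^1 ≡ 2686 * 1246 * 106 * 634 * 1322 (mod 2850).
Accumulate the product:
2686 * 1246 = 3346756 ≡ 856
856 * 106 = 90736 ≡ 2386
2386 * 634 = 1512724 ≡ 2224
2224 * 1322 = 2940128 ≡ 1778

1778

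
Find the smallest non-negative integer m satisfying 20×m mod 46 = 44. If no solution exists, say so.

gcd(20, 46) = 2, and 2 | 44, so solutions exist.
Divide through by 2: 10×m = 22 (mod 23).
10⁻¹ ≡ 7 (mod 23).
m ≡ 7×22 ≡ 16 (mod 23).
The smallest non-negative solution is m = 16.

16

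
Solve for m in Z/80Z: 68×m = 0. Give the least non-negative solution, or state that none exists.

gcd(68, 80) = 4, and 4 | 0, so solutions exist.
Divide through by 4: 17×m ≡ 0 (mod 20).
17⁻¹ ≡ 13 (mod 20).
m ≡ 13×0 ≡ 0 (mod 20).
The smallest non-negative solution is m = 0.

0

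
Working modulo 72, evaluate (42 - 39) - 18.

42 - 39 = 3
3 - 18 = -15 ≡ 57 (mod 72)

57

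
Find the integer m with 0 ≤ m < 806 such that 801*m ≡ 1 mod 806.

161

Run the extended Euclidean algorithm:
806 = 1·801 + 5
801 = 160·5 + 1
5 = 5·1 + 0
gcd(801, 806) = 1, so the inverse exists.
Back-substitute for 1:
1 = 1·801 − 160·5
  = −160·806 + 161·801
So 801⁻¹ ≡ 161 (mod 806).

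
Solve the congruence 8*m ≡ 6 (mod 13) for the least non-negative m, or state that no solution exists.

4

gcd(8, 13) = 1, so a unique solution mod 13 exists.
8⁻¹ ≡ 5 (mod 13).
m ≡ 5*6 ≡ 4 (mod 13).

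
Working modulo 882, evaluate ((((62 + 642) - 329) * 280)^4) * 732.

0

62 + 642 = 704
704 - 329 = 375
375 * 280 = 105000 ≡ 42 (mod 882)
(42)^4 ≡ 0 (mod 882)
0 * 732 = 0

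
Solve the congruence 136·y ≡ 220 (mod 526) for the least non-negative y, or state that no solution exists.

195

gcd(136, 526) = 2, and 2 | 220, so solutions exist.
Divide through by 2: 68·y = 110 (mod 263).
68⁻¹ ≡ 205 (mod 263).
y ≡ 205·110 ≡ 195 (mod 263).
The smallest non-negative solution is y = 195.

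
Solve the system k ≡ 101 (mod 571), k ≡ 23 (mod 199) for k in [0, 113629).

571⁻¹ mod 199: 571·176 ≡ 1 (mod 199), so 571⁻¹ ≡ 176.
k = 101 + 571·((23 − 101)·176 mod 199) = 101 + 571·3 = 1814.

1814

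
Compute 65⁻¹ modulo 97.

Apply the Euclidean algorithm and back-substitute:
97 = 1·65 + 32
65 = 2·32 + 1
32 = 32·1 + 0
gcd(65, 97) = 1, so the inverse exists.
Bézout: 1 = −2·97 + 3·65.
So 65⁻¹ ≡ 3 (mod 97).

3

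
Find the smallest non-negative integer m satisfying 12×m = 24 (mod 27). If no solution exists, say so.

2

gcd(12, 27) = 3, and 3 | 24, so solutions exist.
Divide through by 3: 4×m mod 9 = 8.
4⁻¹ ≡ 7 (mod 9).
m ≡ 7×8 ≡ 2 (mod 9).
The smallest non-negative solution is m = 2.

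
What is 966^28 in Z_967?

966^1 ≡ 966 (mod 967)
966^2 ≡ 966^2 = 933156 ≡ 1 (mod 967)
966^4 ≡ 1^2 = 1 (mod 967)
966^8 ≡ 1^2 = 1 (mod 967)
966^16 ≡ 1^2 = 1 (mod 967)
966^28 = 966^16 · 966^8 · 966^4 ≡ 1 · 1 · 1 (mod 967).
Accumulate the product:
1 · 1 = 1
1 · 1 = 1

1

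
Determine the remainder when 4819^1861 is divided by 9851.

4819^1 ≡ 4819 (mod 9851)
4819^2 ≡ 4819^2 = 23222761 ≡ 3954 (mod 9851)
4819^4 ≡ 3954^2 = 15634116 ≡ 579 (mod 9851)
4819^8 ≡ 579^2 = 335241 ≡ 307 (mod 9851)
4819^16 ≡ 307^2 = 94249 ≡ 5590 (mod 9851)
4819^32 ≡ 5590^2 = 31248100 ≡ 728 (mod 9851)
4819^64 ≡ 728^2 = 529984 ≡ 7881 (mod 9851)
4819^128 ≡ 7881^2 = 62110161 ≡ 9457 (mod 9851)
4819^256 ≡ 9457^2 = 89434849 ≡ 7471 (mod 9851)
4819^512 ≡ 7471^2 = 55815841 ≡ 75 (mod 9851)
4819^1024 ≡ 75^2 = 5625 (mod 9851)
4819^1861 = 4819^1024 · 4819^512 · 4819^256 · 4819^64 · 4819^4 · 4819^1 ≡ 5625 · 75 · 7471 · 7881 · 579 · 4819 (mod 9851).
Accumulate the product:
5625 · 75 = 421875 ≡ 8133
8133 · 7471 = 60761643 ≡ 675
675 · 7881 = 5319675 ≡ 135
135 · 579 = 78165 ≡ 9208
9208 · 4819 = 44373352 ≡ 4448

4448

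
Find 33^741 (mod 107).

13

Using repeated squaring:
33^1 ≡ 33 (mod 107)
33^2 ≡ 33^2 = 1089 ≡ 19 (mod 107)
33^4 ≡ 19^2 = 361 ≡ 40 (mod 107)
33^8 ≡ 40^2 = 1600 ≡ 102 (mod 107)
33^16 ≡ 102^2 = 10404 ≡ 25 (mod 107)
33^32 ≡ 25^2 = 625 ≡ 90 (mod 107)
33^64 ≡ 90^2 = 8100 ≡ 75 (mod 107)
33^128 ≡ 75^2 = 5625 ≡ 61 (mod 107)
33^256 ≡ 61^2 = 3721 ≡ 83 (mod 107)
33^512 ≡ 83^2 = 6889 ≡ 41 (mod 107)
33^741 = 33^512 * 33^128 * 33^64 * 33^32 * 33^4 * 33^1 ≡ 41 * 61 * 75 * 90 * 40 * 33 (mod 107).
Accumulate the product:
41 * 61 = 2501 ≡ 40
40 * 75 = 3000 ≡ 4
4 * 90 = 360 ≡ 39
39 * 40 = 1560 ≡ 62
62 * 33 = 2046 ≡ 13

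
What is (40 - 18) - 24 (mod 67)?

65

40 - 18 = 22
22 - 24 = -2 ≡ 65 (mod 67)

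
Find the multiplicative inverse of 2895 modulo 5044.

1927

5044 = 1·2895 + 2149
2895 = 1·2149 + 746
2149 = 2·746 + 657
746 = 1·657 + 89
657 = 7·89 + 34
89 = 2·34 + 21
34 = 1·21 + 13
21 = 1·13 + 8
13 = 1·8 + 5
8 = 1·5 + 3
5 = 1·3 + 2
3 = 1·2 + 1
2 = 2·1 + 0
gcd(2895, 5044) = 1, so the inverse exists.
Bézout: 1 = −1106·5044 + 1927·2895.
So 2895⁻¹ ≡ 1927 (mod 5044).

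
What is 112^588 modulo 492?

148

Using repeated squaring:
588 in binary is 1001001100, i.e. 588 = 512 + 64 + 8 + 4.
112^1 ≡ 112 (mod 492)
112^2 ≡ 112^2 = 12544 ≡ 244 (mod 492)
112^4 ≡ 244^2 = 59536 ≡ 4 (mod 492)
112^8 ≡ 4^2 = 16 (mod 492)
112^16 ≡ 16^2 = 256 (mod 492)
112^32 ≡ 256^2 = 65536 ≡ 100 (mod 492)
112^64 ≡ 100^2 = 10000 ≡ 160 (mod 492)
112^128 ≡ 160^2 = 25600 ≡ 16 (mod 492)
112^256 ≡ 16^2 = 256 (mod 492)
112^512 ≡ 256^2 = 65536 ≡ 100 (mod 492)
112^588 = 112^512 × 112^64 × 112^8 × 112^4 ≡ 100 × 160 × 16 × 4 (mod 492).
Accumulate the product:
100 × 160 = 16000 ≡ 256
256 × 16 = 4096 ≡ 160
160 × 4 = 640 ≡ 148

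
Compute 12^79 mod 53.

41

By square-and-multiply:
79 in binary is 1001111, i.e. 79 = 64 + 8 + 4 + 2 + 1.
12^1 ≡ 12 (mod 53)
12^2 ≡ 12^2 = 144 ≡ 38 (mod 53)
12^4 ≡ 38^2 = 1444 ≡ 13 (mod 53)
12^8 ≡ 13^2 = 169 ≡ 10 (mod 53)
12^16 ≡ 10^2 = 100 ≡ 47 (mod 53)
12^32 ≡ 47^2 = 2209 ≡ 36 (mod 53)
12^64 ≡ 36^2 = 1296 ≡ 24 (mod 53)
12^79 = 12^64 × 12^8 × 12^4 × 12^2 × 12^1 ≡ 24 × 10 × 13 × 38 × 12 (mod 53).
Accumulate the product:
24 × 10 = 240 ≡ 28
28 × 13 = 364 ≡ 46
46 × 38 = 1748 ≡ 52
52 × 12 = 624 ≡ 41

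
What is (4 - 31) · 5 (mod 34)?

1

4 - 31 = -27 ≡ 7 (mod 34)
7 · 5 = 35 ≡ 1 (mod 34)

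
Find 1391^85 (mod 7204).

5251

85 in binary is 1010101, i.e. 85 = 64 + 16 + 4 + 1.
1391^1 ≡ 1391 (mod 7204)
1391^2 ≡ 1391^2 = 1934881 ≡ 4209 (mod 7204)
1391^4 ≡ 4209^2 = 17715681 ≡ 1045 (mod 7204)
1391^8 ≡ 1045^2 = 1092025 ≡ 4221 (mod 7204)
1391^16 ≡ 4221^2 = 17816841 ≡ 1349 (mod 7204)
1391^32 ≡ 1349^2 = 1819801 ≡ 4393 (mod 7204)
1391^64 ≡ 4393^2 = 19298449 ≡ 6137 (mod 7204)
1391^85 = 1391^64 · 1391^16 · 1391^4 · 1391^1 ≡ 6137 · 1349 · 1045 · 1391 (mod 7204).
Accumulate the product:
6137 · 1349 = 8278813 ≡ 1417
1417 · 1045 = 1480765 ≡ 3945
3945 · 1391 = 5487495 ≡ 5251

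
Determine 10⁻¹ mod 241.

217

241 = 24×10 + 1
10 = 10×1 + 0
gcd(10, 241) = 1, so the inverse exists.
Bézout: 1 = 1×241 − 24×10.
So 10⁻¹ ≡ −24 ≡ 217 (mod 241).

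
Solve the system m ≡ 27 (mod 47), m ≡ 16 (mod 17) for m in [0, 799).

47⁻¹ mod 17: 47×4 ≡ 1 (mod 17), so 47⁻¹ ≡ 4.
m = 27 + 47×((16 − 27)×4 mod 17) = 27 + 47×7 = 356.

356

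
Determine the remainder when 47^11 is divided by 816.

Compute successive squares:
11 in binary is 1011, i.e. 11 = 8 + 2 + 1.
47^1 ≡ 47 (mod 816)
47^2 ≡ 47^2 = 2209 ≡ 577 (mod 816)
47^4 ≡ 577^2 = 332929 ≡ 1 (mod 816)
47^8 ≡ 1^2 = 1 (mod 816)
47^11 = 47^8 × 47^2 × 47^1 ≡ 1 × 577 × 47 (mod 816).
Accumulate the product:
1 × 577 = 577
577 × 47 = 27119 ≡ 191

191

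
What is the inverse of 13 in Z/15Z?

By the extended Euclidean algorithm:
15 = 1×13 + 2
13 = 6×2 + 1
2 = 2×1 + 0
gcd(13, 15) = 1, so the inverse exists.
Back-substitute for 1:
1 = 1×13 − 6×2
  = −6×15 + 7×13
So 13⁻¹ ≡ 7 (mod 15).

7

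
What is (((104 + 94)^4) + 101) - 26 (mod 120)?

51

104 + 94 = 198 ≡ 78 (mod 120)
(78)^4 ≡ 96 (mod 120)
96 + 101 = 197 ≡ 77 (mod 120)
77 - 26 = 51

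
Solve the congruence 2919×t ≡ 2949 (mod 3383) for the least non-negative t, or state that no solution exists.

gcd(2919, 3383) = 1, so a unique solution mod 3383 exists.
2919⁻¹ ≡ 401 (mod 3383).
t ≡ 401×2949 ≡ 1882 (mod 3383).

1882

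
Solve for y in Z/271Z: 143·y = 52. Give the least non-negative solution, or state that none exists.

25

gcd(143, 271) = 1, so a unique solution mod 271 exists.
143⁻¹ ≡ 235 (mod 271).
y ≡ 235·52 ≡ 25 (mod 271).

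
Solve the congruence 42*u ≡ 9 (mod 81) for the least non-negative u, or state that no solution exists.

6

gcd(42, 81) = 3, and 3 | 9, so solutions exist.
Divide through by 3: 14*u mod 27 = 3.
14⁻¹ ≡ 2 (mod 27).
u ≡ 2*3 ≡ 6 (mod 27).
The smallest non-negative solution is u = 6.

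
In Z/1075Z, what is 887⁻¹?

223

By the extended Euclidean algorithm:
1075 = 1×887 + 188
887 = 4×188 + 135
188 = 1×135 + 53
135 = 2×53 + 29
53 = 1×29 + 24
29 = 1×24 + 5
24 = 4×5 + 4
5 = 1×4 + 1
4 = 4×1 + 0
gcd(887, 1075) = 1, so the inverse exists.
Back-substitute for 1:
1 = 1×5 − 1×4
  = −1×24 + 5×5
  = 5×29 − 6×24
  = −6×53 + 11×29
  = 11×135 − 28×53
  = −28×188 + 39×135
  = 39×887 − 184×188
  = −184×1075 + 223×887
So 887⁻¹ ≡ 223 (mod 1075).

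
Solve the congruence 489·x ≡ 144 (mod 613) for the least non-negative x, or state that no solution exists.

gcd(489, 613) = 1, so a unique solution mod 613 exists.
489⁻¹ ≡ 262 (mod 613).
x ≡ 262·144 ≡ 335 (mod 613).

335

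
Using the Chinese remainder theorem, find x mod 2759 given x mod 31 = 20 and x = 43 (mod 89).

2624

31⁻¹ mod 89: 31·23 ≡ 1 (mod 89), so 31⁻¹ ≡ 23.
x = 20 + 31·((43 − 20)·23 mod 89) = 20 + 31·84 = 2624.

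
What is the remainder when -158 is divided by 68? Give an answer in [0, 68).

-158 = -3×68 + 46, so -158 ≡ 46 (mod 68).

46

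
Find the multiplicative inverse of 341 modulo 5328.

By the extended Euclidean algorithm:
5328 = 15·341 + 213
341 = 1·213 + 128
213 = 1·128 + 85
128 = 1·85 + 43
85 = 1·43 + 42
43 = 1·42 + 1
42 = 42·1 + 0
gcd(341, 5328) = 1, so the inverse exists.
Bézout: 1 = −8·5328 + 125·341.
So 341⁻¹ ≡ 125 (mod 5328).

125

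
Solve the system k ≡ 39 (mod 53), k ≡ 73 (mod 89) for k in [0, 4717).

251

53⁻¹ mod 89: 53*42 ≡ 1 (mod 89), so 53⁻¹ ≡ 42.
k = 39 + 53*((73 − 39)*42 mod 89) = 39 + 53*4 = 251.
Check: 251 mod 53 = 39, 251 mod 89 = 73. ✓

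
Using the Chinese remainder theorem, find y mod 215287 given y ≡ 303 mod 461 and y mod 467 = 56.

55162

461⁻¹ mod 467: 461*389 ≡ 1 (mod 467), so 461⁻¹ ≡ 389.
y = 303 + 461*((56 − 303)*389 mod 467) = 303 + 461*119 = 55162.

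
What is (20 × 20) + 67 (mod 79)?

72

20 × 20 = 400 ≡ 5 (mod 79)
5 + 67 = 72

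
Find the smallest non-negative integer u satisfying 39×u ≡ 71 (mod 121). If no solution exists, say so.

gcd(39, 121) = 1, so a unique solution mod 121 exists.
39⁻¹ ≡ 90 (mod 121).
u ≡ 90×71 ≡ 98 (mod 121).

98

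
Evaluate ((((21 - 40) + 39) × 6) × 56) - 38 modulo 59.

21 - 40 = -19 ≡ 40 (mod 59)
40 + 39 = 79 ≡ 20 (mod 59)
20 × 6 = 120 ≡ 2 (mod 59)
2 × 56 = 112 ≡ 53 (mod 59)
53 - 38 = 15

15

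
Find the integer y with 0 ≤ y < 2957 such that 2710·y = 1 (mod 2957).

1688

Apply the Euclidean algorithm and back-substitute:
2957 = 1·2710 + 247
2710 = 10·247 + 240
247 = 1·240 + 7
240 = 34·7 + 2
7 = 3·2 + 1
2 = 2·1 + 0
gcd(2710, 2957) = 1, so the inverse exists.
Back-substitute for 1:
1 = 1·7 − 3·2
  = −3·240 + 103·7
  = 103·247 − 106·240
  = −106·2710 + 1163·247
  = 1163·2957 − 1269·2710
So 2710⁻¹ ≡ −1269 ≡ 1688 (mod 2957).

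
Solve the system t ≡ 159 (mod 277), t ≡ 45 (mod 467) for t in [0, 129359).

26197

277⁻¹ mod 467: 277*204 ≡ 1 (mod 467), so 277⁻¹ ≡ 204.
t = 159 + 277*((45 − 159)*204 mod 467) = 159 + 277*94 = 26197.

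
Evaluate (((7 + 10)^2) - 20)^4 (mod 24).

1

7 + 10 = 17
(17)^2 ≡ 1 (mod 24)
1 - 20 = -19 ≡ 5 (mod 24)
(5)^4 ≡ 1 (mod 24)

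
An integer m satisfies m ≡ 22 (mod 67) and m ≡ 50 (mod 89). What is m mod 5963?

1563

67⁻¹ mod 89: 67·4 ≡ 1 (mod 89), so 67⁻¹ ≡ 4.
m = 22 + 67·((50 − 22)·4 mod 89) = 22 + 67·23 = 1563.
Check: 1563 mod 67 = 22, 1563 mod 89 = 50. ✓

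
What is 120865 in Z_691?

631

120865 = 174·691 + 631, so 120865 ≡ 631 (mod 691).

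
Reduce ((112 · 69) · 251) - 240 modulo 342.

112 · 69 = 7728 ≡ 204 (mod 342)
204 · 251 = 51204 ≡ 246 (mod 342)
246 - 240 = 6

6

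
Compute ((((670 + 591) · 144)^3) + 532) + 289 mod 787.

670 + 591 = 1261 ≡ 474 (mod 787)
474 · 144 = 68256 ≡ 574 (mod 787)
(574)^3 ≡ 763 (mod 787)
763 + 532 = 1295 ≡ 508 (mod 787)
508 + 289 = 797 ≡ 10 (mod 787)

10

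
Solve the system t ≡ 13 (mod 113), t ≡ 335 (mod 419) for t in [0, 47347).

18771

113⁻¹ mod 419: 113·89 ≡ 1 (mod 419), so 113⁻¹ ≡ 89.
t = 13 + 113·((335 − 13)·89 mod 419) = 13 + 113·166 = 18771.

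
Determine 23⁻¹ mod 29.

24

By the extended Euclidean algorithm:
29 = 1*23 + 6
23 = 3*6 + 5
6 = 1*5 + 1
5 = 5*1 + 0
gcd(23, 29) = 1, so the inverse exists.
Bézout: 1 = 4*29 − 5*23.
So 23⁻¹ ≡ −5 ≡ 24 (mod 29).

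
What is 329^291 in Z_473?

131

291 in binary is 100100011, i.e. 291 = 256 + 32 + 2 + 1.
329^1 ≡ 329 (mod 473)
329^2 ≡ 329^2 = 108241 ≡ 397 (mod 473)
329^4 ≡ 397^2 = 157609 ≡ 100 (mod 473)
329^8 ≡ 100^2 = 10000 ≡ 67 (mod 473)
329^16 ≡ 67^2 = 4489 ≡ 232 (mod 473)
329^32 ≡ 232^2 = 53824 ≡ 375 (mod 473)
329^64 ≡ 375^2 = 140625 ≡ 144 (mod 473)
329^128 ≡ 144^2 = 20736 ≡ 397 (mod 473)
329^256 ≡ 397^2 = 157609 ≡ 100 (mod 473)
329^291 = 329^256 × 329^32 × 329^2 × 329^1 ≡ 100 × 375 × 397 × 329 (mod 473).
Accumulate the product:
100 × 375 = 37500 ≡ 133
133 × 397 = 52801 ≡ 298
298 × 329 = 98042 ≡ 131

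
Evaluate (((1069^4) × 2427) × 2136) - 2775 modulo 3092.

(1069)^4 ≡ 173 (mod 3092)
173 × 2427 = 419871 ≡ 2451 (mod 3092)
2451 × 2136 = 5235336 ≡ 580 (mod 3092)
580 - 2775 = -2195 ≡ 897 (mod 3092)

897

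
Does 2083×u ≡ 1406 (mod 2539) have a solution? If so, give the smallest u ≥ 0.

1478

gcd(2083, 2539) = 1, so a unique solution mod 2539 exists.
2083⁻¹ ≡ 1843 (mod 2539).
u ≡ 1843×1406 ≡ 1478 (mod 2539).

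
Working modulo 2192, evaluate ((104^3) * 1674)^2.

(104)^3 ≡ 368 (mod 2192)
368 * 1674 = 616032 ≡ 80 (mod 2192)
(80)^2 ≡ 2016 (mod 2192)

2016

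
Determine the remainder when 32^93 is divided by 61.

50

By square-and-multiply:
93 in binary is 1011101, i.e. 93 = 64 + 16 + 8 + 4 + 1.
32^1 ≡ 32 (mod 61)
32^2 ≡ 32^2 = 1024 ≡ 48 (mod 61)
32^4 ≡ 48^2 = 2304 ≡ 47 (mod 61)
32^8 ≡ 47^2 = 2209 ≡ 13 (mod 61)
32^16 ≡ 13^2 = 169 ≡ 47 (mod 61)
32^32 ≡ 47^2 = 2209 ≡ 13 (mod 61)
32^64 ≡ 13^2 = 169 ≡ 47 (mod 61)
32^93 = 32^64 × 32^16 × 32^8 × 32^4 × 32^1 ≡ 47 × 47 × 13 × 47 × 32 (mod 61).
Accumulate the product:
47 × 47 = 2209 ≡ 13
13 × 13 = 169 ≡ 47
47 × 47 = 2209 ≡ 13
13 × 32 = 416 ≡ 50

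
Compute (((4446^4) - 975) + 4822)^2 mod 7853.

(4446)^4 ≡ 4807 (mod 7853)
4807 - 975 = 3832
3832 + 4822 = 8654 ≡ 801 (mod 7853)
(801)^2 ≡ 5508 (mod 7853)

5508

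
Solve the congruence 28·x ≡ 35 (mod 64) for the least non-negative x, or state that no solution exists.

gcd(28, 64) = 4, and 4 does not divide 35.
So the congruence has no solution.

no solution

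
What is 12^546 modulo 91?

546 in binary is 1000100010, i.e. 546 = 512 + 32 + 2.
12^1 ≡ 12 (mod 91)
12^2 ≡ 12^2 = 144 ≡ 53 (mod 91)
12^4 ≡ 53^2 = 2809 ≡ 79 (mod 91)
12^8 ≡ 79^2 = 6241 ≡ 53 (mod 91)
12^16 ≡ 53^2 = 2809 ≡ 79 (mod 91)
12^32 ≡ 79^2 = 6241 ≡ 53 (mod 91)
12^64 ≡ 53^2 = 2809 ≡ 79 (mod 91)
12^128 ≡ 79^2 = 6241 ≡ 53 (mod 91)
12^256 ≡ 53^2 = 2809 ≡ 79 (mod 91)
12^512 ≡ 79^2 = 6241 ≡ 53 (mod 91)
12^546 = 12^512 * 12^32 * 12^2 ≡ 53 * 53 * 53 (mod 91).
Accumulate the product:
53 * 53 = 2809 ≡ 79
79 * 53 = 4187 ≡ 1

1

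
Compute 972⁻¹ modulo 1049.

940

Run the extended Euclidean algorithm:
1049 = 1·972 + 77
972 = 12·77 + 48
77 = 1·48 + 29
48 = 1·29 + 19
29 = 1·19 + 10
19 = 1·10 + 9
10 = 1·9 + 1
9 = 9·1 + 0
gcd(972, 1049) = 1, so the inverse exists.
Back-substitute for 1:
1 = 1·10 − 1·9
  = −1·19 + 2·10
  = 2·29 − 3·19
  = −3·48 + 5·29
  = 5·77 − 8·48
  = −8·972 + 101·77
  = 101·1049 − 109·972
So 972⁻¹ ≡ −109 ≡ 940 (mod 1049).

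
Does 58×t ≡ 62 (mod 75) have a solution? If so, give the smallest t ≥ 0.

gcd(58, 75) = 1, so a unique solution mod 75 exists.
58⁻¹ ≡ 22 (mod 75).
t ≡ 22×62 ≡ 14 (mod 75).

14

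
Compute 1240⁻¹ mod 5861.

Run the extended Euclidean algorithm:
5861 = 4·1240 + 901
1240 = 1·901 + 339
901 = 2·339 + 223
339 = 1·223 + 116
223 = 1·116 + 107
116 = 1·107 + 9
107 = 11·9 + 8
9 = 1·8 + 1
8 = 8·1 + 0
gcd(1240, 5861) = 1, so the inverse exists.
Bézout: 1 = −139·5861 + 657·1240.
So 1240⁻¹ ≡ 657 (mod 5861).

657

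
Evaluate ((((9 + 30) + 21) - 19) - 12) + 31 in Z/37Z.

9 + 30 = 39 ≡ 2 (mod 37)
2 + 21 = 23
23 - 19 = 4
4 - 12 = -8 ≡ 29 (mod 37)
29 + 31 = 60 ≡ 23 (mod 37)

23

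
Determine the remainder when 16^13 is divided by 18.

By square-and-multiply:
13 in binary is 1101, i.e. 13 = 8 + 4 + 1.
16^1 ≡ 16 (mod 18)
16^2 ≡ 16^2 = 256 ≡ 4 (mod 18)
16^4 ≡ 4^2 = 16 (mod 18)
16^8 ≡ 16^2 = 256 ≡ 4 (mod 18)
16^13 = 16^8 · 16^4 · 16^1 ≡ 4 · 16 · 16 (mod 18).
Accumulate the product:
4 · 16 = 64 ≡ 10
10 · 16 = 160 ≡ 16

16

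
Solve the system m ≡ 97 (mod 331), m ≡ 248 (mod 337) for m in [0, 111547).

10358

331⁻¹ mod 337: 331×56 ≡ 1 (mod 337), so 331⁻¹ ≡ 56.
m = 97 + 331×((248 − 97)×56 mod 337) = 97 + 331×31 = 10358.
Check: 10358 mod 331 = 97, 10358 mod 337 = 248. ✓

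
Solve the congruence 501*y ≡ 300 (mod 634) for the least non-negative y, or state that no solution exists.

422

gcd(501, 634) = 1, so a unique solution mod 634 exists.
501⁻¹ ≡ 143 (mod 634).
y ≡ 143*300 ≡ 422 (mod 634).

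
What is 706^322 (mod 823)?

427

322 in binary is 101000010, i.e. 322 = 256 + 64 + 2.
706^1 ≡ 706 (mod 823)
706^2 ≡ 706^2 = 498436 ≡ 521 (mod 823)
706^4 ≡ 521^2 = 271441 ≡ 674 (mod 823)
706^8 ≡ 674^2 = 454276 ≡ 803 (mod 823)
706^16 ≡ 803^2 = 644809 ≡ 400 (mod 823)
706^32 ≡ 400^2 = 160000 ≡ 338 (mod 823)
706^64 ≡ 338^2 = 114244 ≡ 670 (mod 823)
706^128 ≡ 670^2 = 448900 ≡ 365 (mod 823)
706^256 ≡ 365^2 = 133225 ≡ 722 (mod 823)
706^322 = 706^256 · 706^64 · 706^2 ≡ 722 · 670 · 521 (mod 823).
Accumulate the product:
722 · 670 = 483740 ≡ 639
639 · 521 = 332919 ≡ 427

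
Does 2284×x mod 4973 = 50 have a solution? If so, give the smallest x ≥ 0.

1903

gcd(2284, 4973) = 1, so a unique solution mod 4973 exists.
2284⁻¹ ≡ 3917 (mod 4973).
x ≡ 3917×50 ≡ 1903 (mod 4973).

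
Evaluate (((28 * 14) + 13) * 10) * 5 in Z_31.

7

28 * 14 = 392 ≡ 20 (mod 31)
20 + 13 = 33 ≡ 2 (mod 31)
2 * 10 = 20
20 * 5 = 100 ≡ 7 (mod 31)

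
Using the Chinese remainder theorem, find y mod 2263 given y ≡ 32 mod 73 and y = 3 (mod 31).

73⁻¹ mod 31: 73*17 ≡ 1 (mod 31), so 73⁻¹ ≡ 17.
y = 32 + 73*((3 − 32)*17 mod 31) = 32 + 73*3 = 251.
Check: 251 mod 73 = 32, 251 mod 31 = 3. ✓

251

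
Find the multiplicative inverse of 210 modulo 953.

Run the extended Euclidean algorithm:
953 = 4×210 + 113
210 = 1×113 + 97
113 = 1×97 + 16
97 = 6×16 + 1
16 = 16×1 + 0
gcd(210, 953) = 1, so the inverse exists.
Bézout: 1 = −13×953 + 59×210.
So 210⁻¹ ≡ 59 (mod 953).

59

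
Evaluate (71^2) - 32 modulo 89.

(71)^2 ≡ 57 (mod 89)
57 - 32 = 25

25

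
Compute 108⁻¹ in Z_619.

235

Apply the Euclidean algorithm and back-substitute:
619 = 5×108 + 79
108 = 1×79 + 29
79 = 2×29 + 21
29 = 1×21 + 8
21 = 2×8 + 5
8 = 1×5 + 3
5 = 1×3 + 2
3 = 1×2 + 1
2 = 2×1 + 0
gcd(108, 619) = 1, so the inverse exists.
Bézout: 1 = −41×619 + 235×108.
So 108⁻¹ ≡ 235 (mod 619).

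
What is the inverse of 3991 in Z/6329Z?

4361

Apply the Euclidean algorithm and back-substitute:
6329 = 1·3991 + 2338
3991 = 1·2338 + 1653
2338 = 1·1653 + 685
1653 = 2·685 + 283
685 = 2·283 + 119
283 = 2·119 + 45
119 = 2·45 + 29
45 = 1·29 + 16
29 = 1·16 + 13
16 = 1·13 + 3
13 = 4·3 + 1
3 = 3·1 + 0
gcd(3991, 6329) = 1, so the inverse exists.
Bézout: 1 = 1241·6329 − 1968·3991.
So 3991⁻¹ ≡ −1968 ≡ 4361 (mod 6329).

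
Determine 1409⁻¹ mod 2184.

2153

Run the extended Euclidean algorithm:
2184 = 1*1409 + 775
1409 = 1*775 + 634
775 = 1*634 + 141
634 = 4*141 + 70
141 = 2*70 + 1
70 = 70*1 + 0
gcd(1409, 2184) = 1, so the inverse exists.
Back-substitute for 1:
1 = 1*141 − 2*70
  = −2*634 + 9*141
  = 9*775 − 11*634
  = −11*1409 + 20*775
  = 20*2184 − 31*1409
So 1409⁻¹ ≡ −31 ≡ 2153 (mod 2184).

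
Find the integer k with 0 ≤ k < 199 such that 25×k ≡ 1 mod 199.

199 = 7*25 + 24
25 = 1*24 + 1
24 = 24*1 + 0
gcd(25, 199) = 1, so the inverse exists.
Back-substitute for 1:
1 = 1*25 − 1*24
  = −1*199 + 8*25
So 25⁻¹ ≡ 8 (mod 199).

8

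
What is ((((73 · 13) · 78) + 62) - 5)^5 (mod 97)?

73 · 13 = 949 ≡ 76 (mod 97)
76 · 78 = 5928 ≡ 11 (mod 97)
11 + 62 = 73
73 - 5 = 68
(68)^5 ≡ 83 (mod 97)

83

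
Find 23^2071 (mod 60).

47

23^1 ≡ 23 (mod 60)
23^2 ≡ 23^2 = 529 ≡ 49 (mod 60)
23^4 ≡ 49^2 = 2401 ≡ 1 (mod 60)
23^8 ≡ 1^2 = 1 (mod 60)
23^16 ≡ 1^2 = 1 (mod 60)
23^32 ≡ 1^2 = 1 (mod 60)
23^64 ≡ 1^2 = 1 (mod 60)
23^128 ≡ 1^2 = 1 (mod 60)
23^256 ≡ 1^2 = 1 (mod 60)
23^512 ≡ 1^2 = 1 (mod 60)
23^1024 ≡ 1^2 = 1 (mod 60)
23^2048 ≡ 1^2 = 1 (mod 60)
23^2071 = 23^2048 * 23^16 * 23^4 * 23^2 * 23^1 ≡ 1 * 1 * 1 * 49 * 23 (mod 60).
Accumulate the product:
1 * 1 = 1
1 * 1 = 1
1 * 49 = 49
49 * 23 = 1127 ≡ 47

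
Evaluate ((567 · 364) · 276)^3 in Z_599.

567 · 364 = 206388 ≡ 332 (mod 599)
332 · 276 = 91632 ≡ 584 (mod 599)
(584)^3 ≡ 219 (mod 599)

219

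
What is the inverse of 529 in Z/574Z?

574 = 1×529 + 45
529 = 11×45 + 34
45 = 1×34 + 11
34 = 3×11 + 1
11 = 11×1 + 0
gcd(529, 574) = 1, so the inverse exists.
Back-substitute for 1:
1 = 1×34 − 3×11
  = −3×45 + 4×34
  = 4×529 − 47×45
  = −47×574 + 51×529
So 529⁻¹ ≡ 51 (mod 574).

51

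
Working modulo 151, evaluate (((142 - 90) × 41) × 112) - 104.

100

142 - 90 = 52
52 × 41 = 2132 ≡ 18 (mod 151)
18 × 112 = 2016 ≡ 53 (mod 151)
53 - 104 = -51 ≡ 100 (mod 151)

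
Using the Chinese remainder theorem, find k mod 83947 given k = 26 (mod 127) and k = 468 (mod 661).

127⁻¹ mod 661: 127·432 ≡ 1 (mod 661), so 127⁻¹ ≡ 432.
k = 26 + 127·((468 − 26)·432 mod 661) = 26 + 127·576 = 73178.
Check: 73178 mod 127 = 26, 73178 mod 661 = 468. ✓

73178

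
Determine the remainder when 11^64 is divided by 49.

11

Using repeated squaring:
11^1 ≡ 11 (mod 49)
11^2 ≡ 11^2 = 121 ≡ 23 (mod 49)
11^4 ≡ 23^2 = 529 ≡ 39 (mod 49)
11^8 ≡ 39^2 = 1521 ≡ 2 (mod 49)
11^16 ≡ 2^2 = 4 (mod 49)
11^32 ≡ 4^2 = 16 (mod 49)
11^64 ≡ 16^2 = 256 ≡ 11 (mod 49)
So 11^64 ≡ 11 (mod 49).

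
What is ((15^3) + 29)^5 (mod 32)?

0

(15)^3 ≡ 15 (mod 32)
15 + 29 = 44 ≡ 12 (mod 32)
(12)^5 ≡ 0 (mod 32)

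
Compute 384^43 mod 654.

630

By square-and-multiply:
384^1 ≡ 384 (mod 654)
384^2 ≡ 384^2 = 147456 ≡ 306 (mod 654)
384^4 ≡ 306^2 = 93636 ≡ 114 (mod 654)
384^8 ≡ 114^2 = 12996 ≡ 570 (mod 654)
384^16 ≡ 570^2 = 324900 ≡ 516 (mod 654)
384^32 ≡ 516^2 = 266256 ≡ 78 (mod 654)
384^43 = 384^32 * 384^8 * 384^2 * 384^1 ≡ 78 * 570 * 306 * 384 (mod 654).
Accumulate the product:
78 * 570 = 44460 ≡ 642
642 * 306 = 196452 ≡ 252
252 * 384 = 96768 ≡ 630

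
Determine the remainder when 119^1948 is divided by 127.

1948 in binary is 11110011100, i.e. 1948 = 1024 + 512 + 256 + 128 + 16 + 8 + 4.
119^1 ≡ 119 (mod 127)
119^2 ≡ 119^2 = 14161 ≡ 64 (mod 127)
119^4 ≡ 64^2 = 4096 ≡ 32 (mod 127)
119^8 ≡ 32^2 = 1024 ≡ 8 (mod 127)
119^16 ≡ 8^2 = 64 (mod 127)
119^32 ≡ 64^2 = 4096 ≡ 32 (mod 127)
119^64 ≡ 32^2 = 1024 ≡ 8 (mod 127)
119^128 ≡ 8^2 = 64 (mod 127)
119^256 ≡ 64^2 = 4096 ≡ 32 (mod 127)
119^512 ≡ 32^2 = 1024 ≡ 8 (mod 127)
119^1024 ≡ 8^2 = 64 (mod 127)
119^1948 = 119^1024 * 119^512 * 119^256 * 119^128 * 119^16 * 119^8 * 119^4 ≡ 64 * 8 * 32 * 64 * 64 * 8 * 32 (mod 127).
Accumulate the product:
64 * 8 = 512 ≡ 4
4 * 32 = 128 ≡ 1
1 * 64 = 64
64 * 64 = 4096 ≡ 32
32 * 8 = 256 ≡ 2
2 * 32 = 64

64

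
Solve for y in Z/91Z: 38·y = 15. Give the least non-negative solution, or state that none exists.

89

gcd(38, 91) = 1, so a unique solution mod 91 exists.
38⁻¹ ≡ 12 (mod 91).
y ≡ 12·15 ≡ 89 (mod 91).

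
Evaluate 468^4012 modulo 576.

0

By square-and-multiply:
468^1 ≡ 468 (mod 576)
468^2 ≡ 468^2 = 219024 ≡ 144 (mod 576)
468^4 ≡ 144^2 = 20736 ≡ 0 (mod 576)
468^8 ≡ 0^2 = 0 (mod 576)
468^16 ≡ 0^2 = 0 (mod 576)
468^32 ≡ 0^2 = 0 (mod 576)
468^64 ≡ 0^2 = 0 (mod 576)
468^128 ≡ 0^2 = 0 (mod 576)
468^256 ≡ 0^2 = 0 (mod 576)
468^512 ≡ 0^2 = 0 (mod 576)
468^1024 ≡ 0^2 = 0 (mod 576)
468^2048 ≡ 0^2 = 0 (mod 576)
468^4012 = 468^2048 · 468^1024 · 468^512 · 468^256 · 468^128 · 468^32 · 468^8 · 468^4 ≡ 0 · 0 · 0 · 0 · 0 · 0 · 0 · 0 (mod 576).
Accumulate the product:
0 · 0 = 0
0 · 0 = 0
0 · 0 = 0
0 · 0 = 0
0 · 0 = 0
0 · 0 = 0
0 · 0 = 0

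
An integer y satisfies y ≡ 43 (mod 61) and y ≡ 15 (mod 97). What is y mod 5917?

5350

61⁻¹ mod 97: 61·35 ≡ 1 (mod 97), so 61⁻¹ ≡ 35.
y = 43 + 61·((15 − 43)·35 mod 97) = 43 + 61·87 = 5350.
Check: 5350 mod 61 = 43, 5350 mod 97 = 15. ✓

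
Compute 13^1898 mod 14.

By square-and-multiply:
1898 in binary is 11101101010, i.e. 1898 = 1024 + 512 + 256 + 64 + 32 + 8 + 2.
13^1 ≡ 13 (mod 14)
13^2 ≡ 13^2 = 169 ≡ 1 (mod 14)
13^4 ≡ 1^2 = 1 (mod 14)
13^8 ≡ 1^2 = 1 (mod 14)
13^16 ≡ 1^2 = 1 (mod 14)
13^32 ≡ 1^2 = 1 (mod 14)
13^64 ≡ 1^2 = 1 (mod 14)
13^128 ≡ 1^2 = 1 (mod 14)
13^256 ≡ 1^2 = 1 (mod 14)
13^512 ≡ 1^2 = 1 (mod 14)
13^1024 ≡ 1^2 = 1 (mod 14)
13^1898 = 13^1024 · 13^512 · 13^256 · 13^64 · 13^32 · 13^8 · 13^2 ≡ 1 · 1 · 1 · 1 · 1 · 1 · 1 (mod 14).
Accumulate the product:
1 · 1 = 1
1 · 1 = 1
1 · 1 = 1
1 · 1 = 1
1 · 1 = 1
1 · 1 = 1

1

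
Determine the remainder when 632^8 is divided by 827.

632^1 ≡ 632 (mod 827)
632^2 ≡ 632^2 = 399424 ≡ 810 (mod 827)
632^4 ≡ 810^2 = 656100 ≡ 289 (mod 827)
632^8 ≡ 289^2 = 83521 ≡ 821 (mod 827)
So 632^8 ≡ 821 (mod 827).

821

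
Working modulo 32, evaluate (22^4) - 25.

(22)^4 ≡ 16 (mod 32)
16 - 25 = -9 ≡ 23 (mod 32)

23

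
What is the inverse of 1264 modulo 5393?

5393 = 4×1264 + 337
1264 = 3×337 + 253
337 = 1×253 + 84
253 = 3×84 + 1
84 = 84×1 + 0
gcd(1264, 5393) = 1, so the inverse exists.
Back-substitute for 1:
1 = 1×253 − 3×84
  = −3×337 + 4×253
  = 4×1264 − 15×337
  = −15×5393 + 64×1264
So 1264⁻¹ ≡ 64 (mod 5393).

64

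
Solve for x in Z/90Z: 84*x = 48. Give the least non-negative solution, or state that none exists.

7

gcd(84, 90) = 6, and 6 | 48, so solutions exist.
Divide through by 6: 14*x mod 15 = 8.
14⁻¹ ≡ 14 (mod 15).
x ≡ 14*8 ≡ 7 (mod 15).
The smallest non-negative solution is x = 7.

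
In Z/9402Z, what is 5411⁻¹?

Run the extended Euclidean algorithm:
9402 = 1×5411 + 3991
5411 = 1×3991 + 1420
3991 = 2×1420 + 1151
1420 = 1×1151 + 269
1151 = 4×269 + 75
269 = 3×75 + 44
75 = 1×44 + 31
44 = 1×31 + 13
31 = 2×13 + 5
13 = 2×5 + 3
5 = 1×3 + 2
3 = 1×2 + 1
2 = 2×1 + 0
gcd(5411, 9402) = 1, so the inverse exists.
Back-substitute for 1:
1 = 1×3 − 1×2
  = −1×5 + 2×3
  = 2×13 − 5×5
  = −5×31 + 12×13
  = 12×44 − 17×31
  = −17×75 + 29×44
  = 29×269 − 104×75
  = −104×1151 + 445×269
  = 445×1420 − 549×1151
  = −549×3991 + 1543×1420
  = 1543×5411 − 2092×3991
  = −2092×9402 + 3635×5411
So 5411⁻¹ ≡ 3635 (mod 9402).

3635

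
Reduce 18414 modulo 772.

658

18414 = 23*772 + 658, so 18414 ≡ 658 (mod 772).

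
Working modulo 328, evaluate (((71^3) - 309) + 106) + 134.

(71)^3 ≡ 63 (mod 328)
63 - 309 = -246 ≡ 82 (mod 328)
82 + 106 = 188
188 + 134 = 322

322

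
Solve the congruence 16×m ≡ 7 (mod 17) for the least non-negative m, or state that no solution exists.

gcd(16, 17) = 1, so a unique solution mod 17 exists.
16⁻¹ ≡ 16 (mod 17).
m ≡ 16×7 ≡ 10 (mod 17).

10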